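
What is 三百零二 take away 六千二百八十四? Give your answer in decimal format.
Convert 三百零二 (Chinese numeral) → 3×100 + 2 = 302 (decimal)
Convert 六千二百八十四 (Chinese numeral) → 6×1000 + 2×100 + 8×10 + 4 = 6284 (decimal)
Compute 302 - 6284 = -5982
-5982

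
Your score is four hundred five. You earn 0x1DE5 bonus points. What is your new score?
Convert four hundred five (English words) → 4×100 + 5 = 405 (decimal)
Convert 0x1DE5 (hexadecimal) → 1×4096 + 13×256 + 14×16 + 5 = 7653 (decimal)
Compute 405 + 7653 = 8058
8058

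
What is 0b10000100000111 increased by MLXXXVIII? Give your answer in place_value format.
Convert 0b10000100000111 (binary) → 8192 + 256 + 4 + 2 + 1 = 8455 (decimal)
Convert MLXXXVIII (Roman numeral) → 1000 + 50 + 10 + 10 + 10 + 5 + 1 + 1 + 1 = 1088 (decimal)
Compute 8455 + 1088 = 9543
Convert 9543 (decimal) → 9543 = 9×1000 + 5×100 + 4×10 + 3 → 9 thousands, 5 hundreds, 4 tens, 3 ones (place-value notation)
9 thousands, 5 hundreds, 4 tens, 3 ones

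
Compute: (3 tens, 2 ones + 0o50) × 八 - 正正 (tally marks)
Convert 3 tens, 2 ones (place-value notation) → 3×10 + 2 = 32 (decimal)
Convert 0o50 (octal) → 5×8 = 40 (decimal)
Convert 八 (Chinese numeral) → 8 (decimal)
Convert 正正 (tally marks) → 5 + 5 = 10 (decimal)
Expression in decimal: (32 + 40) × 8 - 10
Parentheses first: 32 + 40 = 72
Multiply: 72 × 8 = 576
Subtract: 576 - 10 = 566
566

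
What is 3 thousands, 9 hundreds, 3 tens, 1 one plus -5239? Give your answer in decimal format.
Convert 3 thousands, 9 hundreds, 3 tens, 1 one (place-value notation) → 3×1000 + 9×100 + 3×10 + 1 = 3931 (decimal)
Compute 3931 + -5239 = -1308
-1308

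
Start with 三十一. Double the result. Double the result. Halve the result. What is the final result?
Convert 三十一 (Chinese numeral) → 3×10 + 1 = 31 (decimal)
Start: 31
31 × 2 = 62
62 × 2 = 124
124 ÷ 2 = 62
62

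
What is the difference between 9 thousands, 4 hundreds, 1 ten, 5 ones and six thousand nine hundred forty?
Convert 9 thousands, 4 hundreds, 1 ten, 5 ones (place-value notation) → 9×1000 + 4×100 + 1×10 + 5 = 9415 (decimal)
Convert six thousand nine hundred forty (English words) → 6×1000 + 9×100 + 40 = 6940 (decimal)
Difference: |9415 - 6940| = 2475
2475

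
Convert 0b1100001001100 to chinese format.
Convert 0b1100001001100 (binary) → 4096 + 2048 + 64 + 8 + 4 = 6220 (decimal)
Convert 6220 (decimal) → 6220 = 6×1000 + 2×100 + 2×10 → 六千二百二十 (Chinese numeral)
六千二百二十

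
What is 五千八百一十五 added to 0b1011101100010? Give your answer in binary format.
Convert 五千八百一十五 (Chinese numeral) → 5×1000 + 8×100 + 1×10 + 5 = 5815 (decimal)
Convert 0b1011101100010 (binary) → 4096 + 1024 + 512 + 256 + 64 + 32 + 2 = 5986 (decimal)
Compute 5815 + 5986 = 11801
Convert 11801 (decimal) → 11801 = 8192 + 2048 + 1024 + 512 + 16 + 8 + 1 → 0b10111000011001 (binary)
0b10111000011001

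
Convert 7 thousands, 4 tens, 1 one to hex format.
Convert 7 thousands, 4 tens, 1 one (place-value notation) → 7×1000 + 4×10 + 1 = 7041 (decimal)
Convert 7041 (decimal) → 7041 = 1×4096 + 11×256 + 8×16 + 1 → 0x1B81 (hexadecimal)
0x1B81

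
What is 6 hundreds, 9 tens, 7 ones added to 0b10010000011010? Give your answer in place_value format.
Convert 6 hundreds, 9 tens, 7 ones (place-value notation) → 6×100 + 9×10 + 7 = 697 (decimal)
Convert 0b10010000011010 (binary) → 8192 + 1024 + 16 + 8 + 2 = 9242 (decimal)
Compute 697 + 9242 = 9939
Convert 9939 (decimal) → 9939 = 9×1000 + 9×100 + 3×10 + 9 → 9 thousands, 9 hundreds, 3 tens, 9 ones (place-value notation)
9 thousands, 9 hundreds, 3 tens, 9 ones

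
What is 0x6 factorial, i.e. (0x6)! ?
Convert 0x6 (hexadecimal) → 6 (decimal)
Compute 6! = 720
720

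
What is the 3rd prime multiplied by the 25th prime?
Convert the 3rd prime (prime index) → 5 (decimal)
Convert the 25th prime (prime index) → 97 (decimal)
Compute 5 × 97 = 485
485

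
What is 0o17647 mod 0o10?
Convert 0o17647 (octal) → 1×4096 + 7×512 + 6×64 + 4×8 + 7 = 8103 (decimal)
Convert 0o10 (octal) → 1×8 = 8 (decimal)
Compute 8103 mod 8 = 7
7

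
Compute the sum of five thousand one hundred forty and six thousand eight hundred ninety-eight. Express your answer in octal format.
Convert five thousand one hundred forty (English words) → 5×1000 + 1×100 + 40 = 5140 (decimal)
Convert six thousand eight hundred ninety-eight (English words) → 6×1000 + 8×100 + 98 = 6898 (decimal)
Compute 5140 + 6898 = 12038
Convert 12038 (decimal) → 12038 = 2×4096 + 7×512 + 4×64 + 6 → 0o27406 (octal)
0o27406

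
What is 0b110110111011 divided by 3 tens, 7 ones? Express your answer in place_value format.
Convert 0b110110111011 (binary) → 2048 + 1024 + 256 + 128 + 32 + 16 + 8 + 2 + 1 = 3515 (decimal)
Convert 3 tens, 7 ones (place-value notation) → 3×10 + 7 = 37 (decimal)
Compute 3515 ÷ 37 = 95
Convert 95 (decimal) → 95 = 9×10 + 5 → 9 tens, 5 ones (place-value notation)
9 tens, 5 ones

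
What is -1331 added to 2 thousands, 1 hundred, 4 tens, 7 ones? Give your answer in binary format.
Convert 2 thousands, 1 hundred, 4 tens, 7 ones (place-value notation) → 2×1000 + 1×100 + 4×10 + 7 = 2147 (decimal)
Compute -1331 + 2147 = 816
Convert 816 (decimal) → 816 = 512 + 256 + 32 + 16 → 0b1100110000 (binary)
0b1100110000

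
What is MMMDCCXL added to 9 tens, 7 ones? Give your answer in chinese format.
Convert MMMDCCXL (Roman numeral) → 1000 + 1000 + 1000 + 500 + 100 + 100 + 40 = 3740 (decimal)
Convert 9 tens, 7 ones (place-value notation) → 9×10 + 7 = 97 (decimal)
Compute 3740 + 97 = 3837
Convert 3837 (decimal) → 3837 = 3×1000 + 8×100 + 3×10 + 7 → 三千八百三十七 (Chinese numeral)
三千八百三十七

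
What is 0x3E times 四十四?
Convert 0x3E (hexadecimal) → 3×16 + 14 = 62 (decimal)
Convert 四十四 (Chinese numeral) → 4×10 + 4 = 44 (decimal)
Compute 62 × 44 = 2728
2728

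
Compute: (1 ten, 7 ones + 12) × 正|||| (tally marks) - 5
Convert 1 ten, 7 ones (place-value notation) → 1×10 + 7 = 17 (decimal)
Convert 正|||| (tally marks) → 5 + 4 = 9 (decimal)
Expression in decimal: (17 + 12) × 9 - 5
Parentheses first: 17 + 12 = 29
Multiply: 29 × 9 = 261
Subtract: 261 - 5 = 256
256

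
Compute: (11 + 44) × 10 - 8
Parentheses first: 11 + 44 = 55
Multiply: 55 × 10 = 550
Subtract: 550 - 8 = 542
542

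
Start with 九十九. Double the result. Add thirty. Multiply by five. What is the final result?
Convert 九十九 (Chinese numeral) → 9×10 + 9 = 99 (decimal)
Start: 99
99 × 2 = 198
Convert thirty (English words) → 30 (decimal)
198 + 30 = 228
Convert five (English words) → 5 (decimal)
228 × 5 = 1140
1140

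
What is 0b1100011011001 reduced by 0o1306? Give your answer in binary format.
Convert 0b1100011011001 (binary) → 4096 + 2048 + 128 + 64 + 16 + 8 + 1 = 6361 (decimal)
Convert 0o1306 (octal) → 1×512 + 3×64 + 6 = 710 (decimal)
Compute 6361 - 710 = 5651
Convert 5651 (decimal) → 5651 = 4096 + 1024 + 512 + 16 + 2 + 1 → 0b1011000010011 (binary)
0b1011000010011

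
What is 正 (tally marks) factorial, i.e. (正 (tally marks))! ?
Convert 正 (tally marks) → 5 (decimal)
Compute 5! = 120
120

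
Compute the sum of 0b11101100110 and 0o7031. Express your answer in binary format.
Convert 0b11101100110 (binary) → 1024 + 512 + 256 + 64 + 32 + 4 + 2 = 1894 (decimal)
Convert 0o7031 (octal) → 7×512 + 3×8 + 1 = 3609 (decimal)
Compute 1894 + 3609 = 5503
Convert 5503 (decimal) → 5503 = 4096 + 1024 + 256 + 64 + 32 + 16 + 8 + 4 + 2 + 1 → 0b1010101111111 (binary)
0b1010101111111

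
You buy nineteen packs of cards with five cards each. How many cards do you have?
Convert five (English words) → 5 (decimal)
Convert nineteen (English words) → 19 (decimal)
Compute 5 × 19 = 95
95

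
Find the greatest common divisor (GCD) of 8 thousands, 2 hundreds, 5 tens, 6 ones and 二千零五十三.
Convert 8 thousands, 2 hundreds, 5 tens, 6 ones (place-value notation) → 8×1000 + 2×100 + 5×10 + 6 = 8256 (decimal)
Convert 二千零五十三 (Chinese numeral) → 2×1000 + 5×10 + 3 = 2053 (decimal)
Compute gcd(8256, 2053) = 1
1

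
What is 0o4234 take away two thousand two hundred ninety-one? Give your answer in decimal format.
Convert 0o4234 (octal) → 4×512 + 2×64 + 3×8 + 4 = 2204 (decimal)
Convert two thousand two hundred ninety-one (English words) → 2×1000 + 2×100 + 91 = 2291 (decimal)
Compute 2204 - 2291 = -87
-87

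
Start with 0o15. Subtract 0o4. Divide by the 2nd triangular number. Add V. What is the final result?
Convert 0o15 (octal) → 1×8 + 5 = 13 (decimal)
Start: 13
Convert 0o4 (octal) → 4 (decimal)
13 - 4 = 9
Convert the 2nd triangular number (triangular index) → 2×3/2 = 3 (decimal)
9 ÷ 3 = 3
Convert V (Roman numeral) → 5 (decimal)
3 + 5 = 8
8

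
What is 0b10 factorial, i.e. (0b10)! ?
Convert 0b10 (binary) → 2 (decimal)
Compute 2! = 2
2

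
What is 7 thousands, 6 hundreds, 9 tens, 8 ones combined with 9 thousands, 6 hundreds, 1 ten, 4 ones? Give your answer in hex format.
Convert 7 thousands, 6 hundreds, 9 tens, 8 ones (place-value notation) → 7×1000 + 6×100 + 9×10 + 8 = 7698 (decimal)
Convert 9 thousands, 6 hundreds, 1 ten, 4 ones (place-value notation) → 9×1000 + 6×100 + 1×10 + 4 = 9614 (decimal)
Compute 7698 + 9614 = 17312
Convert 17312 (decimal) → 17312 = 4×4096 + 3×256 + 10×16 → 0x43A0 (hexadecimal)
0x43A0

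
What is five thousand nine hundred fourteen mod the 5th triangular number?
Convert five thousand nine hundred fourteen (English words) → 5×1000 + 9×100 + 14 = 5914 (decimal)
Convert the 5th triangular number (triangular index) → 5×6/2 = 15 (decimal)
Compute 5914 mod 15 = 4
4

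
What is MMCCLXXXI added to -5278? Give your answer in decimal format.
Convert MMCCLXXXI (Roman numeral) → 1000 + 1000 + 100 + 100 + 50 + 10 + 10 + 10 + 1 = 2281 (decimal)
Compute 2281 + -5278 = -2997
-2997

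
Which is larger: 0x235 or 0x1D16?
Convert 0x235 (hexadecimal) → 2×256 + 3×16 + 5 = 565 (decimal)
Convert 0x1D16 (hexadecimal) → 1×4096 + 13×256 + 1×16 + 6 = 7446 (decimal)
Compare 565 vs 7446: larger = 7446
7446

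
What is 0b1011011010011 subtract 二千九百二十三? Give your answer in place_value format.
Convert 0b1011011010011 (binary) → 4096 + 1024 + 512 + 128 + 64 + 16 + 2 + 1 = 5843 (decimal)
Convert 二千九百二十三 (Chinese numeral) → 2×1000 + 9×100 + 2×10 + 3 = 2923 (decimal)
Compute 5843 - 2923 = 2920
Convert 2920 (decimal) → 2920 = 2×1000 + 9×100 + 2×10 → 2 thousands, 9 hundreds, 2 tens (place-value notation)
2 thousands, 9 hundreds, 2 tens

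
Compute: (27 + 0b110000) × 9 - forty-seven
Convert 0b110000 (binary) → 32 + 16 = 48 (decimal)
Convert forty-seven (English words) → 47 (decimal)
Expression in decimal: (27 + 48) × 9 - 47
Parentheses first: 27 + 48 = 75
Multiply: 75 × 9 = 675
Subtract: 675 - 47 = 628
628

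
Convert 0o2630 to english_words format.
Convert 0o2630 (octal) → 2×512 + 6×64 + 3×8 = 1432 (decimal)
Convert 1432 (decimal) → 1432 = 1×1000 + 4×100 + 32 → one thousand four hundred thirty-two (English words)
one thousand four hundred thirty-two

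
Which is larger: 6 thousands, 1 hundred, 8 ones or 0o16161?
Convert 6 thousands, 1 hundred, 8 ones (place-value notation) → 6×1000 + 1×100 + 8 = 6108 (decimal)
Convert 0o16161 (octal) → 1×4096 + 6×512 + 1×64 + 6×8 + 1 = 7281 (decimal)
Compare 6108 vs 7281: larger = 7281
7281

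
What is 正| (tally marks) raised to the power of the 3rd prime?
Convert 正| (tally marks) → 5 + 1 = 6 (decimal)
Convert the 3rd prime (prime index) → 5 (decimal)
Compute 6 ^ 5 = 7776
7776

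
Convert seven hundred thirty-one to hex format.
Convert seven hundred thirty-one (English words) → 7×100 + 31 = 731 (decimal)
Convert 731 (decimal) → 731 = 2×256 + 13×16 + 11 → 0x2DB (hexadecimal)
0x2DB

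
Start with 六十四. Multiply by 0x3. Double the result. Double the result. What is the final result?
Convert 六十四 (Chinese numeral) → 6×10 + 4 = 64 (decimal)
Start: 64
Convert 0x3 (hexadecimal) → 3 (decimal)
64 × 3 = 192
192 × 2 = 384
384 × 2 = 768
768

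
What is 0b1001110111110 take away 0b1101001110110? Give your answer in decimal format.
Convert 0b1001110111110 (binary) → 4096 + 512 + 256 + 128 + 32 + 16 + 8 + 4 + 2 = 5054 (decimal)
Convert 0b1101001110110 (binary) → 4096 + 2048 + 512 + 64 + 32 + 16 + 4 + 2 = 6774 (decimal)
Compute 5054 - 6774 = -1720
-1720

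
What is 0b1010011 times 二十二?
Convert 0b1010011 (binary) → 64 + 16 + 2 + 1 = 83 (decimal)
Convert 二十二 (Chinese numeral) → 2×10 + 2 = 22 (decimal)
Compute 83 × 22 = 1826
1826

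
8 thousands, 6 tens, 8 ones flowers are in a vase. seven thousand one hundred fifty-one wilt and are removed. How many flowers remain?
Convert 8 thousands, 6 tens, 8 ones (place-value notation) → 8×1000 + 6×10 + 8 = 8068 (decimal)
Convert seven thousand one hundred fifty-one (English words) → 7×1000 + 1×100 + 51 = 7151 (decimal)
Compute 8068 - 7151 = 917
917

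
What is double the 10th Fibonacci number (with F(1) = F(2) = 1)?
The 10th Fibonacci number (with F(1) = F(2) = 1): 1, 1, 2, 3, 5, 8, 13, 21, 34, 55 → 55
Compute 55 × 2 = 110
110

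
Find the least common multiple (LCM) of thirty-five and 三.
Convert thirty-five (English words) → 35 (decimal)
Convert 三 (Chinese numeral) → 3 (decimal)
Compute lcm(35, 3) = 105
105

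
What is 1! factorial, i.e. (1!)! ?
Convert 1! (factorial) → 1 (decimal)
Compute 1! = 1
1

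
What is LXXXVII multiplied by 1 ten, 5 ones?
Convert LXXXVII (Roman numeral) → 50 + 10 + 10 + 10 + 5 + 1 + 1 = 87 (decimal)
Convert 1 ten, 5 ones (place-value notation) → 1×10 + 5 = 15 (decimal)
Compute 87 × 15 = 1305
1305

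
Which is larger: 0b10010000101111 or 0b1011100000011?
Convert 0b10010000101111 (binary) → 8192 + 1024 + 32 + 8 + 4 + 2 + 1 = 9263 (decimal)
Convert 0b1011100000011 (binary) → 4096 + 1024 + 512 + 256 + 2 + 1 = 5891 (decimal)
Compare 9263 vs 5891: larger = 9263
9263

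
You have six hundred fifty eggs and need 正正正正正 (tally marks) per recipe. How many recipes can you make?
Convert six hundred fifty (English words) → 6×100 + 50 = 650 (decimal)
Convert 正正正正正 (tally marks) → 5 + 5 + 5 + 5 + 5 = 25 (decimal)
Compute 650 ÷ 25 = 26
26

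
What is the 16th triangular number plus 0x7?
The 16th triangular number = 16×17/2 = 136
Convert 0x7 (hexadecimal) → 7 (decimal)
Compute 136 + 7 = 143
143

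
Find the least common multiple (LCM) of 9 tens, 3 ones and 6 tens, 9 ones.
Convert 9 tens, 3 ones (place-value notation) → 9×10 + 3 = 93 (decimal)
Convert 6 tens, 9 ones (place-value notation) → 6×10 + 9 = 69 (decimal)
Compute lcm(93, 69) = 2139
2139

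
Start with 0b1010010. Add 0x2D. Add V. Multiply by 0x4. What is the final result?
Convert 0b1010010 (binary) → 64 + 16 + 2 = 82 (decimal)
Start: 82
Convert 0x2D (hexadecimal) → 2×16 + 13 = 45 (decimal)
82 + 45 = 127
Convert V (Roman numeral) → 5 (decimal)
127 + 5 = 132
Convert 0x4 (hexadecimal) → 4 (decimal)
132 × 4 = 528
528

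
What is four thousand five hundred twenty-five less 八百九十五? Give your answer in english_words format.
Convert four thousand five hundred twenty-five (English words) → 4×1000 + 5×100 + 25 = 4525 (decimal)
Convert 八百九十五 (Chinese numeral) → 8×100 + 9×10 + 5 = 895 (decimal)
Compute 4525 - 895 = 3630
Convert 3630 (decimal) → 3630 = 3×1000 + 6×100 + 30 → three thousand six hundred thirty (English words)
three thousand six hundred thirty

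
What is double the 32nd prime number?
The 32nd prime number = 131
Compute 131 × 2 = 262
262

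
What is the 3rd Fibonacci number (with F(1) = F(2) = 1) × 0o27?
Convert the 3rd Fibonacci number (with F(1) = F(2) = 1) (Fibonacci index) → 1, 1, 2 → 2 (decimal)
Convert 0o27 (octal) → 2×8 + 7 = 23 (decimal)
Compute 2 × 23 = 46
46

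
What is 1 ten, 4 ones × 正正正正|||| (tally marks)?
Convert 1 ten, 4 ones (place-value notation) → 1×10 + 4 = 14 (decimal)
Convert 正正正正|||| (tally marks) → 5 + 5 + 5 + 5 + 4 = 24 (decimal)
Compute 14 × 24 = 336
336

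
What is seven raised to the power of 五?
Convert seven (English words) → 7 (decimal)
Convert 五 (Chinese numeral) → 5 (decimal)
Compute 7 ^ 5 = 16807
16807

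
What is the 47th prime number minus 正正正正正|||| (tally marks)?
The 47th prime number = 211
Convert 正正正正正|||| (tally marks) → 5 + 5 + 5 + 5 + 5 + 4 = 29 (decimal)
Compute 211 - 29 = 182
182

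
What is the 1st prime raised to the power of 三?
Convert the 1st prime (prime index) → 2 (decimal)
Convert 三 (Chinese numeral) → 3 (decimal)
Compute 2 ^ 3 = 8
8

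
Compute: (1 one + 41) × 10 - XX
Convert 1 one (place-value notation) → 1 (decimal)
Convert XX (Roman numeral) → 10 + 10 = 20 (decimal)
Expression in decimal: (1 + 41) × 10 - 20
Parentheses first: 1 + 41 = 42
Multiply: 42 × 10 = 420
Subtract: 420 - 20 = 400
400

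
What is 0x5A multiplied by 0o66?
Convert 0x5A (hexadecimal) → 5×16 + 10 = 90 (decimal)
Convert 0o66 (octal) → 6×8 + 6 = 54 (decimal)
Compute 90 × 54 = 4860
4860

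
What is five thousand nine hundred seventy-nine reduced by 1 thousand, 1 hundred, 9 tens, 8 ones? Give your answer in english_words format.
Convert five thousand nine hundred seventy-nine (English words) → 5×1000 + 9×100 + 79 = 5979 (decimal)
Convert 1 thousand, 1 hundred, 9 tens, 8 ones (place-value notation) → 1×1000 + 1×100 + 9×10 + 8 = 1198 (decimal)
Compute 5979 - 1198 = 4781
Convert 4781 (decimal) → 4781 = 4×1000 + 7×100 + 81 → four thousand seven hundred eighty-one (English words)
four thousand seven hundred eighty-one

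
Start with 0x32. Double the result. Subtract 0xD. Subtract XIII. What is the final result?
Convert 0x32 (hexadecimal) → 3×16 + 2 = 50 (decimal)
Start: 50
50 × 2 = 100
Convert 0xD (hexadecimal) → 13 (decimal)
100 - 13 = 87
Convert XIII (Roman numeral) → 10 + 1 + 1 + 1 = 13 (decimal)
87 - 13 = 74
74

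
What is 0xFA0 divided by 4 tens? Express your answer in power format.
Convert 0xFA0 (hexadecimal) → 15×256 + 10×16 = 4000 (decimal)
Convert 4 tens (place-value notation) → 4×10 = 40 (decimal)
Compute 4000 ÷ 40 = 100
Convert 100 (decimal) → 10^2 (power)
10^2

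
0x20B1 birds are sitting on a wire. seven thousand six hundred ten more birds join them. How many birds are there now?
Convert 0x20B1 (hexadecimal) → 2×4096 + 11×16 + 1 = 8369 (decimal)
Convert seven thousand six hundred ten (English words) → 7×1000 + 6×100 + 10 = 7610 (decimal)
Compute 8369 + 7610 = 15979
15979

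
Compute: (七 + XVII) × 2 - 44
Convert 七 (Chinese numeral) → 7 (decimal)
Convert XVII (Roman numeral) → 10 + 5 + 1 + 1 = 17 (decimal)
Expression in decimal: (7 + 17) × 2 - 44
Parentheses first: 7 + 17 = 24
Multiply: 24 × 2 = 48
Subtract: 48 - 44 = 4
4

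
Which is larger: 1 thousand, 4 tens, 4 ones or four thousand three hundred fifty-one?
Convert 1 thousand, 4 tens, 4 ones (place-value notation) → 1×1000 + 4×10 + 4 = 1044 (decimal)
Convert four thousand three hundred fifty-one (English words) → 4×1000 + 3×100 + 51 = 4351 (decimal)
Compare 1044 vs 4351: larger = 4351
4351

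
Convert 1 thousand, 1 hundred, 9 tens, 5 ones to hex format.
Convert 1 thousand, 1 hundred, 9 tens, 5 ones (place-value notation) → 1×1000 + 1×100 + 9×10 + 5 = 1195 (decimal)
Convert 1195 (decimal) → 1195 = 4×256 + 10×16 + 11 → 0x4AB (hexadecimal)
0x4AB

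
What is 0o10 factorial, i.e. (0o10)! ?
Convert 0o10 (octal) → 1×8 = 8 (decimal)
Compute 8! = 40320
40320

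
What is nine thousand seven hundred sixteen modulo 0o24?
Convert nine thousand seven hundred sixteen (English words) → 9×1000 + 7×100 + 16 = 9716 (decimal)
Convert 0o24 (octal) → 2×8 + 4 = 20 (decimal)
Compute 9716 mod 20 = 16
16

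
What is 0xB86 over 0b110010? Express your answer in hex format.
Convert 0xB86 (hexadecimal) → 11×256 + 8×16 + 6 = 2950 (decimal)
Convert 0b110010 (binary) → 32 + 16 + 2 = 50 (decimal)
Compute 2950 ÷ 50 = 59
Convert 59 (decimal) → 59 = 3×16 + 11 → 0x3B (hexadecimal)
0x3B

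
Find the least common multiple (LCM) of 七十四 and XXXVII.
Convert 七十四 (Chinese numeral) → 7×10 + 4 = 74 (decimal)
Convert XXXVII (Roman numeral) → 10 + 10 + 10 + 5 + 1 + 1 = 37 (decimal)
Compute lcm(74, 37) = 74
74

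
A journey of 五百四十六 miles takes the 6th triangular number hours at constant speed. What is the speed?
Convert 五百四十六 (Chinese numeral) → 5×100 + 4×10 + 6 = 546 (decimal)
Convert the 6th triangular number (triangular index) → 6×7/2 = 21 (decimal)
Compute 546 ÷ 21 = 26
26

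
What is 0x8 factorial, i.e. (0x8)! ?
Convert 0x8 (hexadecimal) → 8 (decimal)
Compute 8! = 40320
40320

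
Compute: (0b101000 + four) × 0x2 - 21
Convert 0b101000 (binary) → 32 + 8 = 40 (decimal)
Convert four (English words) → 4 (decimal)
Convert 0x2 (hexadecimal) → 2 (decimal)
Expression in decimal: (40 + 4) × 2 - 21
Parentheses first: 40 + 4 = 44
Multiply: 44 × 2 = 88
Subtract: 88 - 21 = 67
67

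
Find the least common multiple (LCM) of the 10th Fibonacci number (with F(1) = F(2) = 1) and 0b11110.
Convert the 10th Fibonacci number (with F(1) = F(2) = 1) (Fibonacci index) → 1, 1, 2, 3, 5, 8, 13, 21, 34, 55 → 55 (decimal)
Convert 0b11110 (binary) → 16 + 8 + 4 + 2 = 30 (decimal)
Compute lcm(55, 30) = 330
330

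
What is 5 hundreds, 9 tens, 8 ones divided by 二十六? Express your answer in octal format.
Convert 5 hundreds, 9 tens, 8 ones (place-value notation) → 5×100 + 9×10 + 8 = 598 (decimal)
Convert 二十六 (Chinese numeral) → 2×10 + 6 = 26 (decimal)
Compute 598 ÷ 26 = 23
Convert 23 (decimal) → 23 = 2×8 + 7 → 0o27 (octal)
0o27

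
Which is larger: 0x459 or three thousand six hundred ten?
Convert 0x459 (hexadecimal) → 4×256 + 5×16 + 9 = 1113 (decimal)
Convert three thousand six hundred ten (English words) → 3×1000 + 6×100 + 10 = 3610 (decimal)
Compare 1113 vs 3610: larger = 3610
3610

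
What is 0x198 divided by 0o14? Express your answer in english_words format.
Convert 0x198 (hexadecimal) → 1×256 + 9×16 + 8 = 408 (decimal)
Convert 0o14 (octal) → 1×8 + 4 = 12 (decimal)
Compute 408 ÷ 12 = 34
Convert 34 (decimal) → thirty-four (English words)
thirty-four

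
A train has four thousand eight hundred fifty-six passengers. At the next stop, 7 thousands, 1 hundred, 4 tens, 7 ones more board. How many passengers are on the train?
Convert four thousand eight hundred fifty-six (English words) → 4×1000 + 8×100 + 56 = 4856 (decimal)
Convert 7 thousands, 1 hundred, 4 tens, 7 ones (place-value notation) → 7×1000 + 1×100 + 4×10 + 7 = 7147 (decimal)
Compute 4856 + 7147 = 12003
12003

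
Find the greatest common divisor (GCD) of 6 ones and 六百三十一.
Convert 6 ones (place-value notation) → 6 (decimal)
Convert 六百三十一 (Chinese numeral) → 6×100 + 3×10 + 1 = 631 (decimal)
Compute gcd(6, 631) = 1
1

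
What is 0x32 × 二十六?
Convert 0x32 (hexadecimal) → 3×16 + 2 = 50 (decimal)
Convert 二十六 (Chinese numeral) → 2×10 + 6 = 26 (decimal)
Compute 50 × 26 = 1300
1300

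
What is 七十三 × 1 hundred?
Convert 七十三 (Chinese numeral) → 7×10 + 3 = 73 (decimal)
Convert 1 hundred (place-value notation) → 1×100 = 100 (decimal)
Compute 73 × 100 = 7300
7300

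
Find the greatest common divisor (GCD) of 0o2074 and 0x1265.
Convert 0o2074 (octal) → 2×512 + 7×8 + 4 = 1084 (decimal)
Convert 0x1265 (hexadecimal) → 1×4096 + 2×256 + 6×16 + 5 = 4709 (decimal)
Compute gcd(1084, 4709) = 1
1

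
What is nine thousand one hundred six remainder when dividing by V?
Convert nine thousand one hundred six (English words) → 9×1000 + 1×100 + 6 = 9106 (decimal)
Convert V (Roman numeral) → 5 (decimal)
Compute 9106 mod 5 = 1
1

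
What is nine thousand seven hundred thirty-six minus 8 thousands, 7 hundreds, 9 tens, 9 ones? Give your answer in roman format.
Convert nine thousand seven hundred thirty-six (English words) → 9×1000 + 7×100 + 36 = 9736 (decimal)
Convert 8 thousands, 7 hundreds, 9 tens, 9 ones (place-value notation) → 8×1000 + 7×100 + 9×10 + 9 = 8799 (decimal)
Compute 9736 - 8799 = 937
Convert 937 (decimal) → 937 = 900 + 10 + 10 + 10 + 5 + 1 + 1 → CMXXXVII (Roman numeral)
CMXXXVII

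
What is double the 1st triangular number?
The 1st triangular number = 1×2/2 = 1
Compute 1 × 2 = 2
2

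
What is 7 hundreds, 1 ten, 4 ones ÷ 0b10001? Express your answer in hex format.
Convert 7 hundreds, 1 ten, 4 ones (place-value notation) → 7×100 + 1×10 + 4 = 714 (decimal)
Convert 0b10001 (binary) → 16 + 1 = 17 (decimal)
Compute 714 ÷ 17 = 42
Convert 42 (decimal) → 42 = 2×16 + 10 → 0x2A (hexadecimal)
0x2A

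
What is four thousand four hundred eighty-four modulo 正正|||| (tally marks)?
Convert four thousand four hundred eighty-four (English words) → 4×1000 + 4×100 + 84 = 4484 (decimal)
Convert 正正|||| (tally marks) → 5 + 5 + 4 = 14 (decimal)
Compute 4484 mod 14 = 4
4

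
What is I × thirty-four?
Convert I (Roman numeral) → 1 (decimal)
Convert thirty-four (English words) → 34 (decimal)
Compute 1 × 34 = 34
34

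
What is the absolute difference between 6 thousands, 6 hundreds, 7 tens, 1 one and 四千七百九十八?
Convert 6 thousands, 6 hundreds, 7 tens, 1 one (place-value notation) → 6×1000 + 6×100 + 7×10 + 1 = 6671 (decimal)
Convert 四千七百九十八 (Chinese numeral) → 4×1000 + 7×100 + 9×10 + 8 = 4798 (decimal)
Compute |6671 - 4798| = 1873
1873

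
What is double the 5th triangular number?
The 5th triangular number = 5×6/2 = 15
Compute 15 × 2 = 30
30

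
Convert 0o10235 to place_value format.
Convert 0o10235 (octal) → 1×4096 + 2×64 + 3×8 + 5 = 4253 (decimal)
Convert 4253 (decimal) → 4253 = 4×1000 + 2×100 + 5×10 + 3 → 4 thousands, 2 hundreds, 5 tens, 3 ones (place-value notation)
4 thousands, 2 hundreds, 5 tens, 3 ones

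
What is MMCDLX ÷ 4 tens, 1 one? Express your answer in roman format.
Convert MMCDLX (Roman numeral) → 1000 + 1000 + 400 + 50 + 10 = 2460 (decimal)
Convert 4 tens, 1 one (place-value notation) → 4×10 + 1 = 41 (decimal)
Compute 2460 ÷ 41 = 60
Convert 60 (decimal) → 60 = 50 + 10 → LX (Roman numeral)
LX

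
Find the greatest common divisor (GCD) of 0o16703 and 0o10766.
Convert 0o16703 (octal) → 1×4096 + 6×512 + 7×64 + 3 = 7619 (decimal)
Convert 0o10766 (octal) → 1×4096 + 7×64 + 6×8 + 6 = 4598 (decimal)
Compute gcd(7619, 4598) = 19
19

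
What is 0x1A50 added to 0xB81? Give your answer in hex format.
Convert 0x1A50 (hexadecimal) → 1×4096 + 10×256 + 5×16 = 6736 (decimal)
Convert 0xB81 (hexadecimal) → 11×256 + 8×16 + 1 = 2945 (decimal)
Compute 6736 + 2945 = 9681
Convert 9681 (decimal) → 9681 = 2×4096 + 5×256 + 13×16 + 1 → 0x25D1 (hexadecimal)
0x25D1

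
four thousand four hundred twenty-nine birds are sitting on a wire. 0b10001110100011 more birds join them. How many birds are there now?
Convert four thousand four hundred twenty-nine (English words) → 4×1000 + 4×100 + 29 = 4429 (decimal)
Convert 0b10001110100011 (binary) → 8192 + 512 + 256 + 128 + 32 + 2 + 1 = 9123 (decimal)
Compute 4429 + 9123 = 13552
13552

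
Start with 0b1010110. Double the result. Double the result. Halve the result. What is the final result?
Convert 0b1010110 (binary) → 64 + 16 + 4 + 2 = 86 (decimal)
Start: 86
86 × 2 = 172
172 × 2 = 344
344 ÷ 2 = 172
172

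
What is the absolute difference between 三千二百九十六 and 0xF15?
Convert 三千二百九十六 (Chinese numeral) → 3×1000 + 2×100 + 9×10 + 6 = 3296 (decimal)
Convert 0xF15 (hexadecimal) → 15×256 + 1×16 + 5 = 3861 (decimal)
Compute |3296 - 3861| = 565
565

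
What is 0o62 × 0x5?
Convert 0o62 (octal) → 6×8 + 2 = 50 (decimal)
Convert 0x5 (hexadecimal) → 5 (decimal)
Compute 50 × 5 = 250
250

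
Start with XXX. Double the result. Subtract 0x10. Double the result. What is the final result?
Convert XXX (Roman numeral) → 10 + 10 + 10 = 30 (decimal)
Start: 30
30 × 2 = 60
Convert 0x10 (hexadecimal) → 1×16 = 16 (decimal)
60 - 16 = 44
44 × 2 = 88
88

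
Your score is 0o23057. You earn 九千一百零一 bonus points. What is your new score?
Convert 0o23057 (octal) → 2×4096 + 3×512 + 5×8 + 7 = 9775 (decimal)
Convert 九千一百零一 (Chinese numeral) → 9×1000 + 1×100 + 1 = 9101 (decimal)
Compute 9775 + 9101 = 18876
18876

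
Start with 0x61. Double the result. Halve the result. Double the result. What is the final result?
Convert 0x61 (hexadecimal) → 6×16 + 1 = 97 (decimal)
Start: 97
97 × 2 = 194
194 ÷ 2 = 97
97 × 2 = 194
194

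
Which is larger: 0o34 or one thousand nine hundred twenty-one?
Convert 0o34 (octal) → 3×8 + 4 = 28 (decimal)
Convert one thousand nine hundred twenty-one (English words) → 1×1000 + 9×100 + 21 = 1921 (decimal)
Compare 28 vs 1921: larger = 1921
1921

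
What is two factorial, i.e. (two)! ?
Convert two (English words) → 2 (decimal)
Compute 2! = 2
2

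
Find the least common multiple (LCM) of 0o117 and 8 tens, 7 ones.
Convert 0o117 (octal) → 1×64 + 1×8 + 7 = 79 (decimal)
Convert 8 tens, 7 ones (place-value notation) → 8×10 + 7 = 87 (decimal)
Compute lcm(79, 87) = 6873
6873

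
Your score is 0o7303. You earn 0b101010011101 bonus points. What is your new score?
Convert 0o7303 (octal) → 7×512 + 3×64 + 3 = 3779 (decimal)
Convert 0b101010011101 (binary) → 2048 + 512 + 128 + 16 + 8 + 4 + 1 = 2717 (decimal)
Compute 3779 + 2717 = 6496
6496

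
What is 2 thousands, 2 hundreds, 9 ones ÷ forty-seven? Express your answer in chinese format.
Convert 2 thousands, 2 hundreds, 9 ones (place-value notation) → 2×1000 + 2×100 + 9 = 2209 (decimal)
Convert forty-seven (English words) → 47 (decimal)
Compute 2209 ÷ 47 = 47
Convert 47 (decimal) → 47 = 4×10 + 7 → 四十七 (Chinese numeral)
四十七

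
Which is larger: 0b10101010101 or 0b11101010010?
Convert 0b10101010101 (binary) → 1024 + 256 + 64 + 16 + 4 + 1 = 1365 (decimal)
Convert 0b11101010010 (binary) → 1024 + 512 + 256 + 64 + 16 + 2 = 1874 (decimal)
Compare 1365 vs 1874: larger = 1874
1874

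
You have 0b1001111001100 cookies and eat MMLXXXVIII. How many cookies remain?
Convert 0b1001111001100 (binary) → 4096 + 512 + 256 + 128 + 64 + 8 + 4 = 5068 (decimal)
Convert MMLXXXVIII (Roman numeral) → 1000 + 1000 + 50 + 10 + 10 + 10 + 5 + 1 + 1 + 1 = 2088 (decimal)
Compute 5068 - 2088 = 2980
2980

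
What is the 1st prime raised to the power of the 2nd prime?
Convert the 1st prime (prime index) → 2 (decimal)
Convert the 2nd prime (prime index) → 3 (decimal)
Compute 2 ^ 3 = 8
8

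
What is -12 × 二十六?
Convert 二十六 (Chinese numeral) → 2×10 + 6 = 26 (decimal)
Compute -12 × 26 = -312
-312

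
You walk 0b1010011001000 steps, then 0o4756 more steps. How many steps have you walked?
Convert 0b1010011001000 (binary) → 4096 + 1024 + 128 + 64 + 8 = 5320 (decimal)
Convert 0o4756 (octal) → 4×512 + 7×64 + 5×8 + 6 = 2542 (decimal)
Compute 5320 + 2542 = 7862
7862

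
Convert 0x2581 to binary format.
Convert 0x2581 (hexadecimal) → 2×4096 + 5×256 + 8×16 + 1 = 9601 (decimal)
Convert 9601 (decimal) → 9601 = 8192 + 1024 + 256 + 128 + 1 → 0b10010110000001 (binary)
0b10010110000001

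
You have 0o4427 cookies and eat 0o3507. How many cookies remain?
Convert 0o4427 (octal) → 4×512 + 4×64 + 2×8 + 7 = 2327 (decimal)
Convert 0o3507 (octal) → 3×512 + 5×64 + 7 = 1863 (decimal)
Compute 2327 - 1863 = 464
464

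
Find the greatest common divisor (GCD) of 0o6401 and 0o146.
Convert 0o6401 (octal) → 6×512 + 4×64 + 1 = 3329 (decimal)
Convert 0o146 (octal) → 1×64 + 4×8 + 6 = 102 (decimal)
Compute gcd(3329, 102) = 1
1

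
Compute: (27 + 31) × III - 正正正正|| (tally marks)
Convert III (Roman numeral) → 1 + 1 + 1 = 3 (decimal)
Convert 正正正正|| (tally marks) → 5 + 5 + 5 + 5 + 2 = 22 (decimal)
Expression in decimal: (27 + 31) × 3 - 22
Parentheses first: 27 + 31 = 58
Multiply: 58 × 3 = 174
Subtract: 174 - 22 = 152
152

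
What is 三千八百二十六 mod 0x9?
Convert 三千八百二十六 (Chinese numeral) → 3×1000 + 8×100 + 2×10 + 6 = 3826 (decimal)
Convert 0x9 (hexadecimal) → 9 (decimal)
Compute 3826 mod 9 = 1
1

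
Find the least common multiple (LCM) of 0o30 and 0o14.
Convert 0o30 (octal) → 3×8 = 24 (decimal)
Convert 0o14 (octal) → 1×8 + 4 = 12 (decimal)
Compute lcm(24, 12) = 24
24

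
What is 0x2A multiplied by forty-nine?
Convert 0x2A (hexadecimal) → 2×16 + 10 = 42 (decimal)
Convert forty-nine (English words) → 49 (decimal)
Compute 42 × 49 = 2058
2058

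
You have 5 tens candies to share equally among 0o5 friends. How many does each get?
Convert 5 tens (place-value notation) → 5×10 = 50 (decimal)
Convert 0o5 (octal) → 5 (decimal)
Compute 50 ÷ 5 = 10
10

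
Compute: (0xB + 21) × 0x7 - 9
Convert 0xB (hexadecimal) → 11 (decimal)
Convert 0x7 (hexadecimal) → 7 (decimal)
Expression in decimal: (11 + 21) × 7 - 9
Parentheses first: 11 + 21 = 32
Multiply: 32 × 7 = 224
Subtract: 224 - 9 = 215
215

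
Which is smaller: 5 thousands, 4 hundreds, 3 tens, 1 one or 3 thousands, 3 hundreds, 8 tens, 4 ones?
Convert 5 thousands, 4 hundreds, 3 tens, 1 one (place-value notation) → 5×1000 + 4×100 + 3×10 + 1 = 5431 (decimal)
Convert 3 thousands, 3 hundreds, 8 tens, 4 ones (place-value notation) → 3×1000 + 3×100 + 8×10 + 4 = 3384 (decimal)
Compare 5431 vs 3384: smaller = 3384
3384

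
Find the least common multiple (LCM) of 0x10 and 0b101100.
Convert 0x10 (hexadecimal) → 1×16 = 16 (decimal)
Convert 0b101100 (binary) → 32 + 8 + 4 = 44 (decimal)
Compute lcm(16, 44) = 176
176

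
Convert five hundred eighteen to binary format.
Convert five hundred eighteen (English words) → 5×100 + 18 = 518 (decimal)
Convert 518 (decimal) → 518 = 512 + 4 + 2 → 0b1000000110 (binary)
0b1000000110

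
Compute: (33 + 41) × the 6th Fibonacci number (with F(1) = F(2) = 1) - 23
Convert the 6th Fibonacci number (with F(1) = F(2) = 1) (Fibonacci index) → 1, 1, 2, 3, 5, 8 → 8 (decimal)
Expression in decimal: (33 + 41) × 8 - 23
Parentheses first: 33 + 41 = 74
Multiply: 74 × 8 = 592
Subtract: 592 - 23 = 569
569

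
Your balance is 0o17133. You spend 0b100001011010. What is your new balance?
Convert 0o17133 (octal) → 1×4096 + 7×512 + 1×64 + 3×8 + 3 = 7771 (decimal)
Convert 0b100001011010 (binary) → 2048 + 64 + 16 + 8 + 2 = 2138 (decimal)
Compute 7771 - 2138 = 5633
5633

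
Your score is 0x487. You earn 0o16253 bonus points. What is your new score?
Convert 0x487 (hexadecimal) → 4×256 + 8×16 + 7 = 1159 (decimal)
Convert 0o16253 (octal) → 1×4096 + 6×512 + 2×64 + 5×8 + 3 = 7339 (decimal)
Compute 1159 + 7339 = 8498
8498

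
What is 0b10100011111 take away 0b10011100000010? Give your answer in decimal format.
Convert 0b10100011111 (binary) → 1024 + 256 + 16 + 8 + 4 + 2 + 1 = 1311 (decimal)
Convert 0b10011100000010 (binary) → 8192 + 1024 + 512 + 256 + 2 = 9986 (decimal)
Compute 1311 - 9986 = -8675
-8675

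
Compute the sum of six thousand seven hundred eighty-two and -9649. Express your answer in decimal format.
Convert six thousand seven hundred eighty-two (English words) → 6×1000 + 7×100 + 82 = 6782 (decimal)
Compute 6782 + -9649 = -2867
-2867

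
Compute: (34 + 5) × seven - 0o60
Convert seven (English words) → 7 (decimal)
Convert 0o60 (octal) → 6×8 = 48 (decimal)
Expression in decimal: (34 + 5) × 7 - 48
Parentheses first: 34 + 5 = 39
Multiply: 39 × 7 = 273
Subtract: 273 - 48 = 225
225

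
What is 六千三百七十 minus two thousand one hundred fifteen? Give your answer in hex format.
Convert 六千三百七十 (Chinese numeral) → 6×1000 + 3×100 + 7×10 = 6370 (decimal)
Convert two thousand one hundred fifteen (English words) → 2×1000 + 1×100 + 15 = 2115 (decimal)
Compute 6370 - 2115 = 4255
Convert 4255 (decimal) → 4255 = 1×4096 + 9×16 + 15 → 0x109F (hexadecimal)
0x109F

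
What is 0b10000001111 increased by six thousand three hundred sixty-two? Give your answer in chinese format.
Convert 0b10000001111 (binary) → 1024 + 8 + 4 + 2 + 1 = 1039 (decimal)
Convert six thousand three hundred sixty-two (English words) → 6×1000 + 3×100 + 62 = 6362 (decimal)
Compute 1039 + 6362 = 7401
Convert 7401 (decimal) → 7401 = 7×1000 + 4×100 + 1 → 七千四百零一 (Chinese numeral)
七千四百零一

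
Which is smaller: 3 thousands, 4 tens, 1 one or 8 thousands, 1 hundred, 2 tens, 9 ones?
Convert 3 thousands, 4 tens, 1 one (place-value notation) → 3×1000 + 4×10 + 1 = 3041 (decimal)
Convert 8 thousands, 1 hundred, 2 tens, 9 ones (place-value notation) → 8×1000 + 1×100 + 2×10 + 9 = 8129 (decimal)
Compare 3041 vs 8129: smaller = 3041
3041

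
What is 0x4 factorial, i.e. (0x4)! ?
Convert 0x4 (hexadecimal) → 4 (decimal)
Compute 4! = 24
24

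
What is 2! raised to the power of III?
Convert 2! (factorial) → 2 (decimal)
Convert III (Roman numeral) → 1 + 1 + 1 = 3 (decimal)
Compute 2 ^ 3 = 8
8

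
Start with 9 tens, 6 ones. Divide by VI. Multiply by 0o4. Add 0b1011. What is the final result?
Convert 9 tens, 6 ones (place-value notation) → 9×10 + 6 = 96 (decimal)
Start: 96
Convert VI (Roman numeral) → 5 + 1 = 6 (decimal)
96 ÷ 6 = 16
Convert 0o4 (octal) → 4 (decimal)
16 × 4 = 64
Convert 0b1011 (binary) → 8 + 2 + 1 = 11 (decimal)
64 + 11 = 75
75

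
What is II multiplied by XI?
Convert II (Roman numeral) → 1 + 1 = 2 (decimal)
Convert XI (Roman numeral) → 10 + 1 = 11 (decimal)
Compute 2 × 11 = 22
22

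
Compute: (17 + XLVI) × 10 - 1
Convert XLVI (Roman numeral) → 40 + 5 + 1 = 46 (decimal)
Expression in decimal: (17 + 46) × 10 - 1
Parentheses first: 17 + 46 = 63
Multiply: 63 × 10 = 630
Subtract: 630 - 1 = 629
629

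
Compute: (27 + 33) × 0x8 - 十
Convert 0x8 (hexadecimal) → 8 (decimal)
Convert 十 (Chinese numeral) → 1×10 = 10 (decimal)
Expression in decimal: (27 + 33) × 8 - 10
Parentheses first: 27 + 33 = 60
Multiply: 60 × 8 = 480
Subtract: 480 - 10 = 470
470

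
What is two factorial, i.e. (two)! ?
Convert two (English words) → 2 (decimal)
Compute 2! = 2
2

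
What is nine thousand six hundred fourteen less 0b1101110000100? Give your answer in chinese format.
Convert nine thousand six hundred fourteen (English words) → 9×1000 + 6×100 + 14 = 9614 (decimal)
Convert 0b1101110000100 (binary) → 4096 + 2048 + 512 + 256 + 128 + 4 = 7044 (decimal)
Compute 9614 - 7044 = 2570
Convert 2570 (decimal) → 2570 = 2×1000 + 5×100 + 7×10 → 二千五百七十 (Chinese numeral)
二千五百七十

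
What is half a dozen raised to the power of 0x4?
Convert half a dozen (colloquial) → 6 (decimal)
Convert 0x4 (hexadecimal) → 4 (decimal)
Compute 6 ^ 4 = 1296
1296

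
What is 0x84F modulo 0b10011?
Convert 0x84F (hexadecimal) → 8×256 + 4×16 + 15 = 2127 (decimal)
Convert 0b10011 (binary) → 16 + 2 + 1 = 19 (decimal)
Compute 2127 mod 19 = 18
18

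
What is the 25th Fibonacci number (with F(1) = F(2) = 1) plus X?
The 25th Fibonacci number (with F(1) = F(2) = 1) = 75025
Convert X (Roman numeral) → 10 (decimal)
Compute 75025 + 10 = 75035
75035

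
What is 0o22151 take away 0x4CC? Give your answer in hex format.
Convert 0o22151 (octal) → 2×4096 + 2×512 + 1×64 + 5×8 + 1 = 9321 (decimal)
Convert 0x4CC (hexadecimal) → 4×256 + 12×16 + 12 = 1228 (decimal)
Compute 9321 - 1228 = 8093
Convert 8093 (decimal) → 8093 = 1×4096 + 15×256 + 9×16 + 13 → 0x1F9D (hexadecimal)
0x1F9D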